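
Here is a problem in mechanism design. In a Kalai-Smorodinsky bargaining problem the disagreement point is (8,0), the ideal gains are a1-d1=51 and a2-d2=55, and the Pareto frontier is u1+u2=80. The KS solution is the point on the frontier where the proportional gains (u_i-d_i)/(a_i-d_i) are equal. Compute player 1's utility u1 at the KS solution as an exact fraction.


Step 1: At the KS point, (u1-d1)/r1 = (u2-d2)/r2 = t and u1+u2 = 80
Step 2: u1 = d1 + r1*t and u2 = d2 + r2*t, so (d1 + r1*t) + (d2 + r2*t) = 80
Step 3: t = (80 - 8 - 0)/(51 + 55) = 72/106 = 36/53
Step 4: u1 = d1 + r1*t = 8 + 51 * 36/53 = 2260/53
Step 5: (Check: u2 = d2 + r2*t = 1980/53; u1+u2 = 2260/53 + 1980/53 = 80, on the frontier.)

2260/53


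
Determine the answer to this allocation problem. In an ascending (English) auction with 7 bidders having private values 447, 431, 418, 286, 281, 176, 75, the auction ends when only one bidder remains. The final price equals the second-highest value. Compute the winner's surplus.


Step 1: Identify the highest value: 447
Step 2: Identify the second-highest value: 431
Step 3: The final price = second-highest value = 431
Step 4: Surplus = 447 - 431 = 16

16


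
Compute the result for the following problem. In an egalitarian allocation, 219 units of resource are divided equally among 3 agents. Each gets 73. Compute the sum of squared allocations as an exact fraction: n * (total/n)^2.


Step 1: Each agent's share = 219/3 = 73
Step 2: Square of each share = (73)^2 = 5329
Step 3: Sum of squares = 3 * 5329 = 15987

15987


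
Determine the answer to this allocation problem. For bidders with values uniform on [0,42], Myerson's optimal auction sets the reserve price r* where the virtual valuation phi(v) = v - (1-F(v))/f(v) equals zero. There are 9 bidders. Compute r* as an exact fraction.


Step 1: For U[0,42], F(v) = v/42 and f(v) = 1/42
Step 2: phi(v) = v - (1 - v/42)/(1/42) = v - (42 - v) = 2v - 42
Step 3: Set phi(r*) = 0: 2r* - 42 = 0
Step 4: r* = 42/2 = 21 (the number of bidders n = 9 does not enter)

21


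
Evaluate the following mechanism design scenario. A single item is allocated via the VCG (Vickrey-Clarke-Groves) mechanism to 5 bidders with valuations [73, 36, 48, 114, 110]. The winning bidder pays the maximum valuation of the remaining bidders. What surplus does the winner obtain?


Step 1: The winner is the agent with the highest value: agent 3 with value 114
Step 2: Values of other agents: [73, 36, 48, 110]
Step 3: VCG payment = max of others' values = 110
Step 4: Surplus = 114 - 110 = 4

4


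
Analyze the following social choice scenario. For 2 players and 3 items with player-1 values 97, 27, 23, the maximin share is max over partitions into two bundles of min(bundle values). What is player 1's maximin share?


Step 1: Item values = 97, 27, 23
Step 2: Enumerate all 2-bundle partitions and take the smaller bundle:
  Partition 1: {97} vs {27,23} -> bundles 97, 50; min = 50
  Partition 2: {27} vs {97,23} -> bundles 27, 120; min = 27
  Partition 3: {23} vs {97,27} -> bundles 23, 124; min = 23
Step 3: MMS = max(50, 27, 23) = 50

50


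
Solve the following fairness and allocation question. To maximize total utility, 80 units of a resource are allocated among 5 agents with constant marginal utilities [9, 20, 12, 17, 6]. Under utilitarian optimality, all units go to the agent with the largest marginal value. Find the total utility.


Step 1: The marginal utilities are [9, 20, 12, 17, 6]
Step 2: The highest marginal utility is 20
Step 3: All 80 units go to that agent
Step 4: Total utility = 20 * 80 = 1600

1600


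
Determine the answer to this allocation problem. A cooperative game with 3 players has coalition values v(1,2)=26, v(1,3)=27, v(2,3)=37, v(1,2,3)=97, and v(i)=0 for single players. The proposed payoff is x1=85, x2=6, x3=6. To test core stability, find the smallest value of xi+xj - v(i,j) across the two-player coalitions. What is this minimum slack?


Step 1: Slack for coalition (1,2): x1+x2 - v12 = 91 - 26 = 65
Step 2: Slack for coalition (1,3): x1+x3 - v13 = 91 - 27 = 64
Step 3: Slack for coalition (2,3): x2+x3 - v23 = 12 - 37 = -25
Step 4: Minimum slack = min(65, 64, -25) = -25, attained by (2,3); coalition (2,3) can block (slack < 0), so the allocation is not in the core

-25


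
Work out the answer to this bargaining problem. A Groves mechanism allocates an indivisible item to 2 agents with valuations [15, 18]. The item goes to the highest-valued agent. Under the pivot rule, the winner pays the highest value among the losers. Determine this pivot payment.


Step 1: The efficient winner is agent 1 with value 18
Step 2: Other agents' values: [15]
Step 3: Pivot payment = max(others) = 15
Step 4: The winner pays 15

15


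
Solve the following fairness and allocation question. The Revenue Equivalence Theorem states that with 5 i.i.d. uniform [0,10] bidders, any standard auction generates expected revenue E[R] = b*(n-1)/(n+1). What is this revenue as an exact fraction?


Step 1: By Revenue Equivalence, expected revenue = b*(n-1)/(n+1)
Step 2: Substituting n = 5, b = 10
Step 3: Revenue = 10*(5-1)/(5+1) = 10*4/6
Step 4: Revenue = 40/6 = 20/3

20/3


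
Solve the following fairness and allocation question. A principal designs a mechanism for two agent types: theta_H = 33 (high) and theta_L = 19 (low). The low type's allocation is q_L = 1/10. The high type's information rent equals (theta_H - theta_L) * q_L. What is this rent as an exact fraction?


Step 1: theta_H - theta_L = 33 - 19 = 14
Step 2: Information rent = (theta_H - theta_L) * q_L
Step 3: = 14 * 1/10
Step 4: = 7/5

7/5


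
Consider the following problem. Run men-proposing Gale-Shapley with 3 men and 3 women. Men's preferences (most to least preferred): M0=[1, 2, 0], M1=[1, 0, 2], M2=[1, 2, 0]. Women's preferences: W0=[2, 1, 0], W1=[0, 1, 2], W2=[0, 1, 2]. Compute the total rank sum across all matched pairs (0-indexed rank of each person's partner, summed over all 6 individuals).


Step 1: Run Gale-Shapley (men propose, women hold best offer):
  M0 proposes to W1; she accepts
  M1 proposes to W1; rejected
  M1 proposes to W0; she accepts
  M2 proposes to W1; rejected
  M2 proposes to W2; she accepts
Step 2: Final matching: W0-M1, W1-M0, W2-M2
Step 3: 0-indexed ranks (man's rank of his match, then woman's): 1 + 1 + 0 + 0 + 1 + 2
Step 4: Total rank sum = 5

5


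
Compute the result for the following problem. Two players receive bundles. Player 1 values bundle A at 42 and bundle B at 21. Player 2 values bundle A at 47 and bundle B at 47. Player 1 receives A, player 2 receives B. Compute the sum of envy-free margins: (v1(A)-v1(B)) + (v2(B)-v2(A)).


Step 1: Player 1's margin = v1(A) - v1(B) = 42 - 21 = 21
Step 2: Player 2's margin = v2(B) - v2(A) = 47 - 47 = 0
Step 3: Total margin = 21 + 0 = 21

21


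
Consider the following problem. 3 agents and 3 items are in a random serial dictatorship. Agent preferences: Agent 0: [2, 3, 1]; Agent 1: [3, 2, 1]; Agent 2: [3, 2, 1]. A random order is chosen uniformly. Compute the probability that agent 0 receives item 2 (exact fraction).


Step 1: Agent 0 wants item 2
Step 2: There are 6 possible orderings of agents
Step 3: In 4 orderings, agent 0 gets item 2
Step 4: Probability = 4/6 = 2/3

2/3


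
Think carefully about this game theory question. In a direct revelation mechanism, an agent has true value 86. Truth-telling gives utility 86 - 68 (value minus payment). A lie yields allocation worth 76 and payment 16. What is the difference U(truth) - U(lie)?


Step 1: U(truth) = value - payment = 86 - 68 = 18
Step 2: U(lie) = allocation - payment = 76 - 16 = 60
Step 3: IC gap = 18 - 60 = -42

-42


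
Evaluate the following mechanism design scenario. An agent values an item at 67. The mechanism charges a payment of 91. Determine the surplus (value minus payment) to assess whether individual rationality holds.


Step 1: Surplus = value - payment = 67 - 91 = -24
Step 2: IR is violated (surplus < 0)

-24


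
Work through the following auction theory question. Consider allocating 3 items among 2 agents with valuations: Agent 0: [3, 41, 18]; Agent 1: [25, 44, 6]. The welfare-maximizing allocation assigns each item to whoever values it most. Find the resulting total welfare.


Step 1: For each item, find the maximum value among all agents.
Step 2: Item 0 -> Agent 1 (value 25)
Step 3: Item 1 -> Agent 1 (value 44)
Step 4: Item 2 -> Agent 0 (value 18)
Step 5: Total welfare = 25 + 44 + 18 = 87

87


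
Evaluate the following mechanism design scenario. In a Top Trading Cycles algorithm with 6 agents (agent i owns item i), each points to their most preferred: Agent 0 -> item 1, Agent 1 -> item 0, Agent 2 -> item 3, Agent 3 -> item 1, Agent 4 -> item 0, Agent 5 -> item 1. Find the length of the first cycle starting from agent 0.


Step 1: Trace the pointer graph from agent 0: 0 -> 1 -> 0
Step 2: A cycle is detected when we revisit agent 0
Step 3: The cycle is: 0 -> 1 -> 0
Step 4: Cycle length = 2

2


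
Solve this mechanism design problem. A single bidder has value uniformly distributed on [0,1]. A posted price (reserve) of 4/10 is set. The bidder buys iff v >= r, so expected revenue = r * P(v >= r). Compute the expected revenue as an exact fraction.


Step 1: Posted price r = 2/5, value support [0,1]
Step 2: P(v >= r) = (1 - 2/5)/1 = 3/5
Step 3: Expected revenue = r * P(v >= r) = 2/5 * 3/5
Step 4: Revenue = 6/25

6/25


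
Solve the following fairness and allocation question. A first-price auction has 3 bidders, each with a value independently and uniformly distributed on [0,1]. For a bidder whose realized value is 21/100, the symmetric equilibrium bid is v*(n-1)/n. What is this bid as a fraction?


Step 1: The symmetric BNE bidding function is b(v) = v * (n-1) / n
Step 2: Substitute v = 21/100 and n = 3
Step 3: b = 21/100 * 2/3
Step 4: b = 7/50

7/50


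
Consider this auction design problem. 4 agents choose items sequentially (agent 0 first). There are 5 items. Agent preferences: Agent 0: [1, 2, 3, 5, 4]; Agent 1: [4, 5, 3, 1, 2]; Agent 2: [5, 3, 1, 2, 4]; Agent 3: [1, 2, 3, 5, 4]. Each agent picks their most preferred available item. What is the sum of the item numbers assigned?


Step 1: Agent 0 picks item 1
Step 2: Agent 1 picks item 4
Step 3: Agent 2 picks item 5
Step 4: Agent 3 picks item 2
Step 5: Sum = 1 + 4 + 5 + 2 = 12

12


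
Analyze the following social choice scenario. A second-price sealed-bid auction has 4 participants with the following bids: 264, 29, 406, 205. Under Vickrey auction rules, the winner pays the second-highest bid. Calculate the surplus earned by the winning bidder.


Step 1: Sort bids in descending order: 406, 264, 205, 29
Step 2: The winning bid is the highest: 406
Step 3: The payment equals the second-highest bid: 264
Step 4: Surplus = winner's bid - payment = 406 - 264 = 142

142


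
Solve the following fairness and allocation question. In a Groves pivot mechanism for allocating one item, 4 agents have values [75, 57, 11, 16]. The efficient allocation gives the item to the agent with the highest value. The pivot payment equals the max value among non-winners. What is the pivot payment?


Step 1: The efficient winner is agent 0 with value 75
Step 2: Other agents' values: [57, 11, 16]
Step 3: Pivot payment = max(others) = 57
Step 4: The winner pays 57

57


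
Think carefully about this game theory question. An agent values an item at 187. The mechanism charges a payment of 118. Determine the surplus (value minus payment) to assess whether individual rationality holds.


Step 1: Surplus = value - payment = 187 - 118 = 69
Step 2: IR is satisfied (surplus >= 0)

69


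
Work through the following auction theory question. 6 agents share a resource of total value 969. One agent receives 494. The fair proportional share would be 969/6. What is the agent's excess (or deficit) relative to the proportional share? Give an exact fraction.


Step 1: Proportional share = 969/6 = 323/2
Step 2: Agent's actual allocation = 494
Step 3: Excess = 494 - 323/2 = 665/2

665/2


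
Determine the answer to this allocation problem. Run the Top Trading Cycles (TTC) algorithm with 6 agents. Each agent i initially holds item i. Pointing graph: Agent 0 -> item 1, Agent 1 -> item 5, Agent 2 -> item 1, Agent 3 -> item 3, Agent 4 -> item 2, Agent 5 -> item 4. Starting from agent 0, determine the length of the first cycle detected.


Step 1: Trace the pointer graph from agent 0: 0 -> 1 -> 5 -> 4 -> 2 -> 1
Step 2: A cycle is detected when we revisit agent 1
Step 3: The cycle is: 1 -> 5 -> 4 -> 2 -> 1
Step 4: Cycle length = 4

4


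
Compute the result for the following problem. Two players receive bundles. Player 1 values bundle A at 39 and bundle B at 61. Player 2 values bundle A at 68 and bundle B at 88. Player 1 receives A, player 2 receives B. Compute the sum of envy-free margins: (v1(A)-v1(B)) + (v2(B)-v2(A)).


Step 1: Player 1's margin = v1(A) - v1(B) = 39 - 61 = -22
Step 2: Player 2's margin = v2(B) - v2(A) = 88 - 68 = 20
Step 3: Total margin = -22 + 20 = -2

-2


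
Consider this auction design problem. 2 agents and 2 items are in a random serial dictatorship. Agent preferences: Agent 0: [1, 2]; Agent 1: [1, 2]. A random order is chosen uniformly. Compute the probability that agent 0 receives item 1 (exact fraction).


Step 1: Agent 0 wants item 1
Step 2: There are 2 possible orderings of agents
Step 3: In 1 orderings, agent 0 gets item 1
Step 4: Probability = 1/2

1/2


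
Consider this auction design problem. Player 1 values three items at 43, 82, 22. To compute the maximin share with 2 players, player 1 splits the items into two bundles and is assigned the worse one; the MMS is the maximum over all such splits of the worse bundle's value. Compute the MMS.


Step 1: Item values = 43, 82, 22
Step 2: Enumerate all 2-bundle partitions and take the smaller bundle:
  Partition 1: {43} vs {82,22} -> bundles 43, 104; min = 43
  Partition 2: {82} vs {43,22} -> bundles 82, 65; min = 65
  Partition 3: {22} vs {43,82} -> bundles 22, 125; min = 22
Step 3: MMS = max(43, 65, 22) = 65

65


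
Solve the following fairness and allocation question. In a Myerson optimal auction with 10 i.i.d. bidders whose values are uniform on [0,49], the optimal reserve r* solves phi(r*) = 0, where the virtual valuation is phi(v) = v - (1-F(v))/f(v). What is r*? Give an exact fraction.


Step 1: For U[0,49], F(v) = v/49 and f(v) = 1/49
Step 2: phi(v) = v - (1 - v/49)/(1/49) = v - (49 - v) = 2v - 49
Step 3: Set phi(r*) = 0: 2r* - 49 = 0
Step 4: r* = 49/2 (the number of bidders n = 10 does not enter)

49/2


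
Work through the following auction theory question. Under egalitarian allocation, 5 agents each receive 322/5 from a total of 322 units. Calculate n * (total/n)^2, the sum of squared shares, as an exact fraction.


Step 1: Each agent's share = 322/5
Step 2: Square of each share = (322/5)^2 = 103684/25
Step 3: Sum of squares = 5 * 103684/25 = 103684/5

103684/5


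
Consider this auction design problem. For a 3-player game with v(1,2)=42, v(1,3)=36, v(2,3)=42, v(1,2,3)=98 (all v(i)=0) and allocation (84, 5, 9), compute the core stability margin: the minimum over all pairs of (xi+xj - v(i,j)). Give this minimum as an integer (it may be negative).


Step 1: Slack for coalition (1,2): x1+x2 - v12 = 89 - 42 = 47
Step 2: Slack for coalition (1,3): x1+x3 - v13 = 93 - 36 = 57
Step 3: Slack for coalition (2,3): x2+x3 - v23 = 14 - 42 = -28
Step 4: Minimum slack = min(47, 57, -28) = -28, attained by (2,3); coalition (2,3) can block (slack < 0), so the allocation is not in the core

-28


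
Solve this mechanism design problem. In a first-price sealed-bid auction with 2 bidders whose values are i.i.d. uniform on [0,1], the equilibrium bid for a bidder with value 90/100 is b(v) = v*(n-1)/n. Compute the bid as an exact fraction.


Step 1: The symmetric BNE bidding function is b(v) = v * (n-1) / n
Step 2: Substitute v = 9/10 and n = 2
Step 3: b = 9/10 * 1/2
Step 4: b = 9/20

9/20


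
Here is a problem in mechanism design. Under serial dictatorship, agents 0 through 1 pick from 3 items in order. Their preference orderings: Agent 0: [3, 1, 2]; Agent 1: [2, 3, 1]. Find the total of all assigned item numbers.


Step 1: Agent 0 picks item 3
Step 2: Agent 1 picks item 2
Step 3: Sum = 3 + 2 = 5

5


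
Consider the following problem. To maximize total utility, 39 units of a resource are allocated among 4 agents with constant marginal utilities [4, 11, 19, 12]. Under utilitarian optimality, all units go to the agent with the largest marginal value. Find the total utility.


Step 1: The marginal utilities are [4, 11, 19, 12]
Step 2: The highest marginal utility is 19
Step 3: All 39 units go to that agent
Step 4: Total utility = 19 * 39 = 741

741


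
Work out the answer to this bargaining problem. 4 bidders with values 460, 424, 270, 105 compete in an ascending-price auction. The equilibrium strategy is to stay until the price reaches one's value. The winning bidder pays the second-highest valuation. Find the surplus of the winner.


Step 1: Identify the highest value: 460
Step 2: Identify the second-highest value: 424
Step 3: The final price = second-highest value = 424
Step 4: Surplus = 460 - 424 = 36

36


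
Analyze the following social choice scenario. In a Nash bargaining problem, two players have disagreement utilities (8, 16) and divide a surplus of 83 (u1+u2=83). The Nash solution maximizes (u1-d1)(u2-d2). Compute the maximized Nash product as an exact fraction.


Step 1: The Nash solution splits surplus symmetrically above the disagreement point
Step 2: u1 = (total + d1 - d2)/2 = (83 + 8 - 16)/2 = 75/2
Step 3: u2 = (total - d1 + d2)/2 = (83 - 8 + 16)/2 = 91/2
Step 4: Nash product = (75/2 - 8) * (91/2 - 16)
Step 5: = 59/2 * 59/2 = 3481/4

3481/4


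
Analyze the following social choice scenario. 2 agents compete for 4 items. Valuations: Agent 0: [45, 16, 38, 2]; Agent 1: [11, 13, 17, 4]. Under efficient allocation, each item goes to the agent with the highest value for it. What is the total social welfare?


Step 1: For each item, find the maximum value among all agents.
Step 2: Item 0 -> Agent 0 (value 45)
Step 3: Item 1 -> Agent 0 (value 16)
Step 4: Item 2 -> Agent 0 (value 38)
Step 5: Item 3 -> Agent 1 (value 4)
Step 6: Total welfare = 45 + 16 + 38 + 4 = 103

103


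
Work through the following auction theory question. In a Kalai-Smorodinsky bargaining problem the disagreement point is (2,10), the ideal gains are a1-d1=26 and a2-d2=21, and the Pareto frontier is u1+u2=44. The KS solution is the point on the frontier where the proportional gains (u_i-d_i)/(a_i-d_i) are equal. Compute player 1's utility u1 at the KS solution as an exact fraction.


Step 1: At the KS point, (u1-d1)/r1 = (u2-d2)/r2 = t and u1+u2 = 44
Step 2: u1 = d1 + r1*t and u2 = d2 + r2*t, so (d1 + r1*t) + (d2 + r2*t) = 44
Step 3: t = (44 - 2 - 10)/(26 + 21) = 32/47
Step 4: u1 = d1 + r1*t = 2 + 26 * 32/47 = 926/47
Step 5: (Check: u2 = d2 + r2*t = 1142/47; u1+u2 = 926/47 + 1142/47 = 44, on the frontier.)

926/47


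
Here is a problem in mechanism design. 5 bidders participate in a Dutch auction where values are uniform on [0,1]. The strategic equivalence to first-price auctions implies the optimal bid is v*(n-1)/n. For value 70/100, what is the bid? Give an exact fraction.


Step 1: Dutch auctions are strategically equivalent to first-price auctions
Step 2: The equilibrium bid is b(v) = v*(n-1)/n
Step 3: b = 7/10 * 4/5
Step 4: b = 14/25

14/25


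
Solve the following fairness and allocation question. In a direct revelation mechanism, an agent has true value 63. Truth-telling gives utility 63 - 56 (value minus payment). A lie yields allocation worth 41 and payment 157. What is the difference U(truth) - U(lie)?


Step 1: U(truth) = value - payment = 63 - 56 = 7
Step 2: U(lie) = allocation - payment = 41 - 157 = -116
Step 3: IC gap = 7 - (-116) = 123

123


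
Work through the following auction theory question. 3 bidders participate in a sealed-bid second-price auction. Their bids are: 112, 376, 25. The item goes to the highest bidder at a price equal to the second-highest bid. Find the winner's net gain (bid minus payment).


Step 1: Sort bids in descending order: 376, 112, 25
Step 2: The winning bid is the highest: 376
Step 3: The payment equals the second-highest bid: 112
Step 4: Surplus = winner's bid - payment = 376 - 112 = 264

264


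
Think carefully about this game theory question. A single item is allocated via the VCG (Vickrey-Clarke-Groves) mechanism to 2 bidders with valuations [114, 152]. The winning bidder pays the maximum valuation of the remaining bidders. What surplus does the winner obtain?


Step 1: The winner is the agent with the highest value: agent 1 with value 152
Step 2: Values of other agents: [114]
Step 3: VCG payment = max of others' values = 114
Step 4: Surplus = 152 - 114 = 38

38


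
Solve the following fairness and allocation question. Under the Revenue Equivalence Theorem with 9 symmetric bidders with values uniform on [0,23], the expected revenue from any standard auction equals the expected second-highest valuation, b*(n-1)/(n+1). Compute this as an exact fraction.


Step 1: By Revenue Equivalence, expected revenue = b*(n-1)/(n+1)
Step 2: Substituting n = 9, b = 23
Step 3: Revenue = 23*(9-1)/(9+1) = 23*8/10
Step 4: Revenue = 184/10 = 92/5

92/5


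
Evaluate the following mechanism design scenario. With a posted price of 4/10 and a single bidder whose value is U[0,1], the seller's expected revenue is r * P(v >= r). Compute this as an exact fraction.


Step 1: Posted price r = 2/5, value support [0,1]
Step 2: P(v >= r) = (1 - 2/5)/1 = 3/5
Step 3: Expected revenue = r * P(v >= r) = 2/5 * 3/5
Step 4: Revenue = 6/25

6/25


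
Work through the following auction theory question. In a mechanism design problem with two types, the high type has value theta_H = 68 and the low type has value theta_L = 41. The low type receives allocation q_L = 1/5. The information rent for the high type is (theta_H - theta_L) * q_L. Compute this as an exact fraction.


Step 1: theta_H - theta_L = 68 - 41 = 27
Step 2: Information rent = (theta_H - theta_L) * q_L
Step 3: = 27 * 1/5
Step 4: = 27/5

27/5


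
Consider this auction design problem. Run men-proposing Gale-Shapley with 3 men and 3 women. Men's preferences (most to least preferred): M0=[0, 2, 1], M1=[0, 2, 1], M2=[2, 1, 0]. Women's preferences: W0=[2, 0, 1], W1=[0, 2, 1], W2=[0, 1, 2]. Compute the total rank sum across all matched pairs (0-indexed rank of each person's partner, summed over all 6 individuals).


Step 1: Run Gale-Shapley (men propose, women hold best offer):
  M0 proposes to W0; she accepts
  M1 proposes to W0; rejected
  M1 proposes to W2; she accepts
  M2 proposes to W2; rejected
  M2 proposes to W1; she accepts
Step 2: Final matching: W0-M0, W1-M2, W2-M1
Step 3: 0-indexed ranks (man's rank of his match, then woman's): 0 + 1 + 1 + 1 + 1 + 1
Step 4: Total rank sum = 5

5


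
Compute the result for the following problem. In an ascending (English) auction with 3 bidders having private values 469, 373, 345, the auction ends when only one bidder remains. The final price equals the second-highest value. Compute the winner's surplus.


Step 1: Identify the highest value: 469
Step 2: Identify the second-highest value: 373
Step 3: The final price = second-highest value = 373
Step 4: Surplus = 469 - 373 = 96

96


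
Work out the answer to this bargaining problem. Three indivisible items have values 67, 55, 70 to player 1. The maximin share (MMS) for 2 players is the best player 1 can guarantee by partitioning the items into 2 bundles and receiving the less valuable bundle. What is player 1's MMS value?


Step 1: Item values = 67, 55, 70
Step 2: Enumerate all 2-bundle partitions and take the smaller bundle:
  Partition 1: {67} vs {55,70} -> bundles 67, 125; min = 67
  Partition 2: {55} vs {67,70} -> bundles 55, 137; min = 55
  Partition 3: {70} vs {67,55} -> bundles 70, 122; min = 70
Step 3: MMS = max(67, 55, 70) = 70

70


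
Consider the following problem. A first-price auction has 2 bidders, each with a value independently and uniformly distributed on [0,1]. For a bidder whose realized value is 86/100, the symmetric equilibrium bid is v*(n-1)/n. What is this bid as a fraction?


Step 1: The symmetric BNE bidding function is b(v) = v * (n-1) / n
Step 2: Substitute v = 43/50 and n = 2
Step 3: b = 43/50 * 1/2
Step 4: b = 43/100

43/100


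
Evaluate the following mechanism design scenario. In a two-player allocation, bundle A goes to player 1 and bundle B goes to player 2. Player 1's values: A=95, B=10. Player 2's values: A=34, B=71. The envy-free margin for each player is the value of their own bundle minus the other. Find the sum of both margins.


Step 1: Player 1's margin = v1(A) - v1(B) = 95 - 10 = 85
Step 2: Player 2's margin = v2(B) - v2(A) = 71 - 34 = 37
Step 3: Total margin = 85 + 37 = 122

122


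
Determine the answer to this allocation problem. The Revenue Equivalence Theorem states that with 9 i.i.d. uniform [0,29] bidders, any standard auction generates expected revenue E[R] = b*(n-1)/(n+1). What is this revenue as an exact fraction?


Step 1: By Revenue Equivalence, expected revenue = b*(n-1)/(n+1)
Step 2: Substituting n = 9, b = 29
Step 3: Revenue = 29*(9-1)/(9+1) = 29*8/10
Step 4: Revenue = 232/10 = 116/5

116/5


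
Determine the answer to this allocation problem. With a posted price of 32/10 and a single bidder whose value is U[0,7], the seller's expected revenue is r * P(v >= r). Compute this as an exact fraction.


Step 1: Posted price r = 16/5, value support [0,7]
Step 2: P(v >= r) = (7 - 16/5)/7 = 19/35
Step 3: Expected revenue = r * P(v >= r) = 16/5 * 19/35
Step 4: Revenue = 304/175

304/175


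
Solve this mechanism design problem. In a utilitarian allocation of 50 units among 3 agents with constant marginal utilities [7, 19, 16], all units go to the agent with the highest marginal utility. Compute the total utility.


Step 1: The marginal utilities are [7, 19, 16]
Step 2: The highest marginal utility is 19
Step 3: All 50 units go to that agent
Step 4: Total utility = 19 * 50 = 950

950


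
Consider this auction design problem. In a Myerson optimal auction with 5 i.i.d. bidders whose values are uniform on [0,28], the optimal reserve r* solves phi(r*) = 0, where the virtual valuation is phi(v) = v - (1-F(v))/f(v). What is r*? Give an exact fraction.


Step 1: For U[0,28], F(v) = v/28 and f(v) = 1/28
Step 2: phi(v) = v - (1 - v/28)/(1/28) = v - (28 - v) = 2v - 28
Step 3: Set phi(r*) = 0: 2r* - 28 = 0
Step 4: r* = 28/2 = 14 (the number of bidders n = 5 does not enter)

14


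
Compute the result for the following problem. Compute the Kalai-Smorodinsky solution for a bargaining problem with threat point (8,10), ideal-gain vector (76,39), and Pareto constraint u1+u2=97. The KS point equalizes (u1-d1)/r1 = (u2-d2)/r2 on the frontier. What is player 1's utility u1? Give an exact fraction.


Step 1: At the KS point, (u1-d1)/r1 = (u2-d2)/r2 = t and u1+u2 = 97
Step 2: u1 = d1 + r1*t and u2 = d2 + r2*t, so (d1 + r1*t) + (d2 + r2*t) = 97
Step 3: t = (97 - 8 - 10)/(76 + 39) = 79/115
Step 4: u1 = d1 + r1*t = 8 + 76 * 79/115 = 6924/115
Step 5: (Check: u2 = d2 + r2*t = 4231/115; u1+u2 = 6924/115 + 4231/115 = 97, on the frontier.)

6924/115


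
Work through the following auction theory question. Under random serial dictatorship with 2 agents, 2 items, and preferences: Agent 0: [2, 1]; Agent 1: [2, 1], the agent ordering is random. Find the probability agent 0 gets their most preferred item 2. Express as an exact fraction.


Step 1: Agent 0 wants item 2
Step 2: There are 2 possible orderings of agents
Step 3: In 1 orderings, agent 0 gets item 2
Step 4: Probability = 1/2

1/2


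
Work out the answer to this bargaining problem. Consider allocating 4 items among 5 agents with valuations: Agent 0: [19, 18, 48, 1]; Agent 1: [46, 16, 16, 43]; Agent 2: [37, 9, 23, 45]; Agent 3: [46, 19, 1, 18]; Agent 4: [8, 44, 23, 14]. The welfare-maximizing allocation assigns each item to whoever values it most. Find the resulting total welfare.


Step 1: For each item, find the maximum value among all agents.
Step 2: Item 0 -> Agent 1 (value 46)
Step 3: Item 1 -> Agent 4 (value 44)
Step 4: Item 2 -> Agent 0 (value 48)
Step 5: Item 3 -> Agent 2 (value 45)
Step 6: Total welfare = 46 + 44 + 48 + 45 = 183

183


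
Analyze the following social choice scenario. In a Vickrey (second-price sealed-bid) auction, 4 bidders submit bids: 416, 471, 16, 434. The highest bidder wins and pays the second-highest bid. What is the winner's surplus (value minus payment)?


Step 1: Sort bids in descending order: 471, 434, 416, 16
Step 2: The winning bid is the highest: 471
Step 3: The payment equals the second-highest bid: 434
Step 4: Surplus = winner's bid - payment = 471 - 434 = 37

37


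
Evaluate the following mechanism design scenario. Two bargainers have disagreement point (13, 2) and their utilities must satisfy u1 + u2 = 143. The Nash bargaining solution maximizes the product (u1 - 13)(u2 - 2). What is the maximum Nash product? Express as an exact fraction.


Step 1: The Nash solution splits surplus symmetrically above the disagreement point
Step 2: u1 = (total + d1 - d2)/2 = (143 + 13 - 2)/2 = 77
Step 3: u2 = (total - d1 + d2)/2 = (143 - 13 + 2)/2 = 66
Step 4: Nash product = (77 - 13) * (66 - 2)
Step 5: = 64 * 64 = 4096

4096


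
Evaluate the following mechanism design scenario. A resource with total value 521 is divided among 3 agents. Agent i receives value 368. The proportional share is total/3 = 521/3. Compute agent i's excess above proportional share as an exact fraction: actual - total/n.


Step 1: Proportional share = 521/3
Step 2: Agent's actual allocation = 368
Step 3: Excess = 368 - 521/3 = 583/3

583/3


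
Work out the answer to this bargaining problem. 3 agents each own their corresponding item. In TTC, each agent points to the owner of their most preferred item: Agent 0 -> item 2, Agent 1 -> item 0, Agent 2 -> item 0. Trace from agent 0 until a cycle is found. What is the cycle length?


Step 1: Trace the pointer graph from agent 0: 0 -> 2 -> 0
Step 2: A cycle is detected when we revisit agent 0
Step 3: The cycle is: 0 -> 2 -> 0
Step 4: Cycle length = 2

2


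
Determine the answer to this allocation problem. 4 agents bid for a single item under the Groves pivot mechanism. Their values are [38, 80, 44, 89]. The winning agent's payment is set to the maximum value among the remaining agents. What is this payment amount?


Step 1: The efficient winner is agent 3 with value 89
Step 2: Other agents' values: [38, 80, 44]
Step 3: Pivot payment = max(others) = 80
Step 4: The winner pays 80

80


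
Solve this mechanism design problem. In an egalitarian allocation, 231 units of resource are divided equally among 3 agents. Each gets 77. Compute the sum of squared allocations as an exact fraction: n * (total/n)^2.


Step 1: Each agent's share = 231/3 = 77
Step 2: Square of each share = (77)^2 = 5929
Step 3: Sum of squares = 3 * 5929 = 17787

17787


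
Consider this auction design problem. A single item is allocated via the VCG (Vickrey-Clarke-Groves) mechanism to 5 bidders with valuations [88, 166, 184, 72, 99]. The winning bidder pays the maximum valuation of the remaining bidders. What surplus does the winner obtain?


Step 1: The winner is the agent with the highest value: agent 2 with value 184
Step 2: Values of other agents: [88, 166, 72, 99]
Step 3: VCG payment = max of others' values = 166
Step 4: Surplus = 184 - 166 = 18

18


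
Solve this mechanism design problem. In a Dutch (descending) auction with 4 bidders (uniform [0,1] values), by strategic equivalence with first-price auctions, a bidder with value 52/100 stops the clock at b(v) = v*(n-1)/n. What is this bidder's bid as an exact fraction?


Step 1: Dutch auctions are strategically equivalent to first-price auctions
Step 2: The equilibrium bid is b(v) = v*(n-1)/n
Step 3: b = 13/25 * 3/4
Step 4: b = 39/100

39/100


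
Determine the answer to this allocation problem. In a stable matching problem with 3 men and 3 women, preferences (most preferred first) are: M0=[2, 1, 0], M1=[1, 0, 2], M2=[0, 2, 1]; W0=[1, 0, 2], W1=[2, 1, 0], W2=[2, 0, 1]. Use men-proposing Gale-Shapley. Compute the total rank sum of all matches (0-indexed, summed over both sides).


Step 1: Run Gale-Shapley (men propose, women hold best offer):
  M0 proposes to W2; she accepts
  M1 proposes to W1; she accepts
  M2 proposes to W0; she accepts
Step 2: Final matching: W0-M2, W1-M1, W2-M0
Step 3: 0-indexed ranks (man's rank of his match, then woman's): 0 + 2 + 0 + 1 + 0 + 1
Step 4: Total rank sum = 4

4


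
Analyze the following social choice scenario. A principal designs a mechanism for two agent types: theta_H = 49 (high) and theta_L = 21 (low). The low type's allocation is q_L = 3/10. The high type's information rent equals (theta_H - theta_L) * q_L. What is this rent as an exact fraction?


Step 1: theta_H - theta_L = 49 - 21 = 28
Step 2: Information rent = (theta_H - theta_L) * q_L
Step 3: = 28 * 3/10
Step 4: = 42/5

42/5


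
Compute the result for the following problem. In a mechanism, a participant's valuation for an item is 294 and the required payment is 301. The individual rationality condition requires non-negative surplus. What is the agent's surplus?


Step 1: Surplus = value - payment = 294 - 301 = -7
Step 2: IR is violated (surplus < 0)

-7


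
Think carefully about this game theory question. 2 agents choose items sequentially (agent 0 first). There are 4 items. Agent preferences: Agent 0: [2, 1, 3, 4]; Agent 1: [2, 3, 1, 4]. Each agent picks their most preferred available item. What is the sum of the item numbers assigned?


Step 1: Agent 0 picks item 2
Step 2: Agent 1 picks item 3
Step 3: Sum = 2 + 3 = 5

5


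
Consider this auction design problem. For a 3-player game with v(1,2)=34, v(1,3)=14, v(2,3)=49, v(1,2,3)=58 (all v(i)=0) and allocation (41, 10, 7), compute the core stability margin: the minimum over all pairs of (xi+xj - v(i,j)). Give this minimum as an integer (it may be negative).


Step 1: Slack for coalition (1,2): x1+x2 - v12 = 51 - 34 = 17
Step 2: Slack for coalition (1,3): x1+x3 - v13 = 48 - 14 = 34
Step 3: Slack for coalition (2,3): x2+x3 - v23 = 17 - 49 = -32
Step 4: Minimum slack = min(17, 34, -32) = -32, attained by (2,3); coalition (2,3) can block (slack < 0), so the allocation is not in the core

-32


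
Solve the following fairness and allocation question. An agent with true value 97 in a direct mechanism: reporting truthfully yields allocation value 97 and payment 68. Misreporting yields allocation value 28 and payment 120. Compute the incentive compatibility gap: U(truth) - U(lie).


Step 1: U(truth) = value - payment = 97 - 68 = 29
Step 2: U(lie) = allocation - payment = 28 - 120 = -92
Step 3: IC gap = 29 - (-92) = 121

121


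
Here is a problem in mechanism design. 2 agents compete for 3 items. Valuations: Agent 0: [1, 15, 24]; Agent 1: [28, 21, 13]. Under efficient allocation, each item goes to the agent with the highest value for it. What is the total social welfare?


Step 1: For each item, find the maximum value among all agents.
Step 2: Item 0 -> Agent 1 (value 28)
Step 3: Item 1 -> Agent 1 (value 21)
Step 4: Item 2 -> Agent 0 (value 24)
Step 5: Total welfare = 28 + 21 + 24 = 73

73


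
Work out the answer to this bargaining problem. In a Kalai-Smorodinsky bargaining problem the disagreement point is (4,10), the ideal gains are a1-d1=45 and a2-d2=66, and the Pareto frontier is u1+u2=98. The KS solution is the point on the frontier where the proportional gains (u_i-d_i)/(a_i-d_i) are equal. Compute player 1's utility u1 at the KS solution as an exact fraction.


Step 1: At the KS point, (u1-d1)/r1 = (u2-d2)/r2 = t and u1+u2 = 98
Step 2: u1 = d1 + r1*t and u2 = d2 + r2*t, so (d1 + r1*t) + (d2 + r2*t) = 98
Step 3: t = (98 - 4 - 10)/(45 + 66) = 84/111 = 28/37
Step 4: u1 = d1 + r1*t = 4 + 45 * 28/37 = 1408/37
Step 5: (Check: u2 = d2 + r2*t = 2218/37; u1+u2 = 1408/37 + 2218/37 = 98, on the frontier.)

1408/37


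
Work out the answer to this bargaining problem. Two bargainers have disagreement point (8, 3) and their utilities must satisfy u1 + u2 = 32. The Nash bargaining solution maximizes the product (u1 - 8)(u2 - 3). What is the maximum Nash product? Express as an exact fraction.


Step 1: The Nash solution splits surplus symmetrically above the disagreement point
Step 2: u1 = (total + d1 - d2)/2 = (32 + 8 - 3)/2 = 37/2
Step 3: u2 = (total - d1 + d2)/2 = (32 - 8 + 3)/2 = 27/2
Step 4: Nash product = (37/2 - 8) * (27/2 - 3)
Step 5: = 21/2 * 21/2 = 441/4

441/4


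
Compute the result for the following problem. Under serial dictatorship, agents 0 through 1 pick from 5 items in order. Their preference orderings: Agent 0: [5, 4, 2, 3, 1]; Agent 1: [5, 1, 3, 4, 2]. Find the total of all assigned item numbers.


Step 1: Agent 0 picks item 5
Step 2: Agent 1 picks item 1
Step 3: Sum = 5 + 1 = 6

6


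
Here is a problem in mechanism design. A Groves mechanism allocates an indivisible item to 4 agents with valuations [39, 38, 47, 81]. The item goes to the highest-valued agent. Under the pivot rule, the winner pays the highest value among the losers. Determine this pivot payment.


Step 1: The efficient winner is agent 3 with value 81
Step 2: Other agents' values: [39, 38, 47]
Step 3: Pivot payment = max(others) = 47
Step 4: The winner pays 47

47


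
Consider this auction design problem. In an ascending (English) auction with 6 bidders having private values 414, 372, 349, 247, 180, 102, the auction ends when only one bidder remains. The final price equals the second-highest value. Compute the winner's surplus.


Step 1: Identify the highest value: 414
Step 2: Identify the second-highest value: 372
Step 3: The final price = second-highest value = 372
Step 4: Surplus = 414 - 372 = 42

42


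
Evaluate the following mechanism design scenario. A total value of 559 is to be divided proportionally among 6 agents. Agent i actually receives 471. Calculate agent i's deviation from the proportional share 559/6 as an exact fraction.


Step 1: Proportional share = 559/6
Step 2: Agent's actual allocation = 471
Step 3: Excess = 471 - 559/6 = 2267/6

2267/6


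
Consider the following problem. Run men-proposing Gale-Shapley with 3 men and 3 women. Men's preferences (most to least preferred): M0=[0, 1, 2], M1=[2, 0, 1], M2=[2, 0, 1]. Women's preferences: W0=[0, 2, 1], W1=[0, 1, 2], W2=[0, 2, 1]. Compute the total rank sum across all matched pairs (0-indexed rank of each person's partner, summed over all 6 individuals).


Step 1: Run Gale-Shapley (men propose, women hold best offer):
  M0 proposes to W0; she accepts
  M1 proposes to W2; she accepts
  M2 proposes to W2; she switches from M1
  M1 proposes to W0; rejected
  M1 proposes to W1; she accepts
Step 2: Final matching: W0-M0, W1-M1, W2-M2
Step 3: 0-indexed ranks (man's rank of his match, then woman's): 0 + 0 + 2 + 1 + 0 + 1
Step 4: Total rank sum = 4

4


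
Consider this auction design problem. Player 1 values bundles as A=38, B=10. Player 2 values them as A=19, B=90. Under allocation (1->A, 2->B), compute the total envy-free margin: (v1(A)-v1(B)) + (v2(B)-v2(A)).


Step 1: Player 1's margin = v1(A) - v1(B) = 38 - 10 = 28
Step 2: Player 2's margin = v2(B) - v2(A) = 90 - 19 = 71
Step 3: Total margin = 28 + 71 = 99

99


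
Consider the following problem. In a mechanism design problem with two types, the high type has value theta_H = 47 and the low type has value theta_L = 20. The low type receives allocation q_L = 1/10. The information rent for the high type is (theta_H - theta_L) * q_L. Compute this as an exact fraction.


Step 1: theta_H - theta_L = 47 - 20 = 27
Step 2: Information rent = (theta_H - theta_L) * q_L
Step 3: = 27 * 1/10
Step 4: = 27/10

27/10


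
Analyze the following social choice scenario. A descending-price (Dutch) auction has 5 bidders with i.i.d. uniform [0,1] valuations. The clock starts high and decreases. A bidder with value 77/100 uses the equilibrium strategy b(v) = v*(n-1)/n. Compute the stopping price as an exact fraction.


Step 1: Dutch auctions are strategically equivalent to first-price auctions
Step 2: The equilibrium bid is b(v) = v*(n-1)/n
Step 3: b = 77/100 * 4/5
Step 4: b = 77/125

77/125
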